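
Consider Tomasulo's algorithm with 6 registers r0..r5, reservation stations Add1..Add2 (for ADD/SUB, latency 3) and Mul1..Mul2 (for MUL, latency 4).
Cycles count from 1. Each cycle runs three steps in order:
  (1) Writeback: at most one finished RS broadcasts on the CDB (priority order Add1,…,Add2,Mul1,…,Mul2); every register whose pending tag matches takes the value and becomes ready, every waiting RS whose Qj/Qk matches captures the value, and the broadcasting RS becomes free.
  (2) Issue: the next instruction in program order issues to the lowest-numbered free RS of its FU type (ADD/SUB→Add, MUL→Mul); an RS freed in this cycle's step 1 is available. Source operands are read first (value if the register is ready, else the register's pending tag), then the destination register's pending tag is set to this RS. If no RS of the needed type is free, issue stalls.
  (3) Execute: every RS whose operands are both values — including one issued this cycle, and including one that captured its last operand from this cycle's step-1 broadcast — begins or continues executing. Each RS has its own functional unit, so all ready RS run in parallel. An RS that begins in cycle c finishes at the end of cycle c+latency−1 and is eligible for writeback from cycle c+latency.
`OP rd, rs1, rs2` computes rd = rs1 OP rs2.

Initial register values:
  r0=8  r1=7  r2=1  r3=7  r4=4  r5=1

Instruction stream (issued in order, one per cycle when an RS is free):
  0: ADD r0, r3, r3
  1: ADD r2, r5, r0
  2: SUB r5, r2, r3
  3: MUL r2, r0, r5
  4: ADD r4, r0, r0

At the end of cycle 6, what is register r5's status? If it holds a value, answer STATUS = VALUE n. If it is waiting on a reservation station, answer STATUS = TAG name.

STATUS = TAG Add1

c1: issue ADD r0<-Add1 | r0:Add1,r1:7,r2:1,r3:7,r4:4,r5:1
c2: issue ADD r2<-Add2 | r0:Add1,r1:7,r2:Add2,r3:7,r4:4,r5:1
c3: stall | r0:Add1,r1:7,r2:Add2,r3:7,r4:4,r5:1
c4: CDB Add1=14; issue SUB r5<-Add1 | r0:14,r1:7,r2:Add2,r3:7,r4:4,r5:Add1
c5: issue MUL r2<-Mul1 | r0:14,r1:7,r2:Mul1,r3:7,r4:4,r5:Add1
c6: stall | r0:14,r1:7,r2:Mul1,r3:7,r4:4,r5:Add1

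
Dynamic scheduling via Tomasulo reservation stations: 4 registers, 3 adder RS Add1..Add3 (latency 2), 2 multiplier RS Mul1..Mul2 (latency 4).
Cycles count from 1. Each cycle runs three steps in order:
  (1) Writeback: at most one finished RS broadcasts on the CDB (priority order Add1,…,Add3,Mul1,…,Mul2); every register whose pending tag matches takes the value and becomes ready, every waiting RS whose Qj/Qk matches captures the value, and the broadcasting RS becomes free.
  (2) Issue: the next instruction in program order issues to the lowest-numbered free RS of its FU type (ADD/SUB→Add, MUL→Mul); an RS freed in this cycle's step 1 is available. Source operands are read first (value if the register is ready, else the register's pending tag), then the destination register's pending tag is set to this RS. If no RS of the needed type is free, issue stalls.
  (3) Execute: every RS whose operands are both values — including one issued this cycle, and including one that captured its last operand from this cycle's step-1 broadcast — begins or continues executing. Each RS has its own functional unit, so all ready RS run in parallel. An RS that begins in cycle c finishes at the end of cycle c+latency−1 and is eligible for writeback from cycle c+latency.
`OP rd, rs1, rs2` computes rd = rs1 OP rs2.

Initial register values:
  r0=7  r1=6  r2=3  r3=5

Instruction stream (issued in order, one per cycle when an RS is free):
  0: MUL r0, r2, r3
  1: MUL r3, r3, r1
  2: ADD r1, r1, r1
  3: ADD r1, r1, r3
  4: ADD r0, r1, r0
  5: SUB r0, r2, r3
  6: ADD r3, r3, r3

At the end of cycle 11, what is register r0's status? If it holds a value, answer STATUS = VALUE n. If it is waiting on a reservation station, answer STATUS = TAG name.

STATUS = VALUE -27

c1: issue MUL r0<-Mul1 | r0:Mul1,r1:6,r2:3,r3:5
c2: issue MUL r3<-Mul2 | r0:Mul1,r1:6,r2:3,r3:Mul2
c3: issue ADD r1<-Add1 | r0:Mul1,r1:Add1,r2:3,r3:Mul2
c4: issue ADD r1<-Add2 | r0:Mul1,r1:Add2,r2:3,r3:Mul2
c5: CDB Add1=12; issue ADD r0<-Add1 | r0:Add1,r1:Add2,r2:3,r3:Mul2
c6: CDB Mul1=15; issue SUB r0<-Add3 | r0:Add3,r1:Add2,r2:3,r3:Mul2
c7: CDB Mul2=30; stall | r0:Add3,r1:Add2,r2:3,r3:30
c8: stall | r0:Add3,r1:Add2,r2:3,r3:30
c9: CDB Add2=42; issue ADD r3<-Add2 | r0:Add3,r1:42,r2:3,r3:Add2
c10: CDB Add3=-27 | r0:-27,r1:42,r2:3,r3:Add2
c11: CDB Add1=57 | r0:-27,r1:42,r2:3,r3:Add2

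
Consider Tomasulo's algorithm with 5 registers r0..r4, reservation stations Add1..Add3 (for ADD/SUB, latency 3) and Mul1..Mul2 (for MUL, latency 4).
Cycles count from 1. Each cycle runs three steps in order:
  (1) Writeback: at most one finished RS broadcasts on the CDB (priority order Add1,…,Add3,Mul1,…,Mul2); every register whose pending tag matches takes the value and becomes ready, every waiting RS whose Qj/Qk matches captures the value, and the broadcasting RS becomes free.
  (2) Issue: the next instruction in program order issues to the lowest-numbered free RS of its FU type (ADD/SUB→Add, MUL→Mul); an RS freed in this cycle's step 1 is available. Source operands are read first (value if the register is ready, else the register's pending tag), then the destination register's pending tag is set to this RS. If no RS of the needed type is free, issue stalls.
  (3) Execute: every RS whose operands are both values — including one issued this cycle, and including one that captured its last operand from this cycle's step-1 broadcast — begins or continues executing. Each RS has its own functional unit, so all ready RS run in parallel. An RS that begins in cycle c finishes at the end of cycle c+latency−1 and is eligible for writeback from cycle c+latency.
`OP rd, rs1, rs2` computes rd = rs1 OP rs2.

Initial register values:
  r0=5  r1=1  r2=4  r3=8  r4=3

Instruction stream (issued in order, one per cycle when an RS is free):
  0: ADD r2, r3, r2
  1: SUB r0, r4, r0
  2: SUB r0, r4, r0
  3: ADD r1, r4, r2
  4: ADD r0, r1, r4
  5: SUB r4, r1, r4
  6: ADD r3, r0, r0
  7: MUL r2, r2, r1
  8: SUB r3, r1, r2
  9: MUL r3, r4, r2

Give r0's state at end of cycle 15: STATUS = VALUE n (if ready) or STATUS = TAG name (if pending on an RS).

cycle 1: issue ADD r2<-Add1 // r0:5,r1:1,r2:Add1,r3:8,r4:3
cycle 2: issue SUB r0<-Add2 // r0:Add2,r1:1,r2:Add1,r3:8,r4:3
cycle 3: issue SUB r0<-Add3 // r0:Add3,r1:1,r2:Add1,r3:8,r4:3
cycle 4: CDB Add1=12; issue ADD r1<-Add1 // r0:Add3,r1:Add1,r2:12,r3:8,r4:3
cycle 5: CDB Add2=-2; issue ADD r0<-Add2 // r0:Add2,r1:Add1,r2:12,r3:8,r4:3
cycle 6: stall // r0:Add2,r1:Add1,r2:12,r3:8,r4:3
cycle 7: CDB Add1=15; issue SUB r4<-Add1 // r0:Add2,r1:15,r2:12,r3:8,r4:Add1
cycle 8: CDB Add3=5; issue ADD r3<-Add3 // r0:Add2,r1:15,r2:12,r3:Add3,r4:Add1
cycle 9: issue MUL r2<-Mul1 // r0:Add2,r1:15,r2:Mul1,r3:Add3,r4:Add1
cycle 10: CDB Add1=12; issue SUB r3<-Add1 // r0:Add2,r1:15,r2:Mul1,r3:Add1,r4:12
cycle 11: CDB Add2=18; issue MUL r3<-Mul2 // r0:18,r1:15,r2:Mul1,r3:Mul2,r4:12
cycle 12: - // r0:18,r1:15,r2:Mul1,r3:Mul2,r4:12
cycle 13: CDB Mul1=180 // r0:18,r1:15,r2:180,r3:Mul2,r4:12
cycle 14: CDB Add3=36 // r0:18,r1:15,r2:180,r3:Mul2,r4:12
cycle 15: - // r0:18,r1:15,r2:180,r3:Mul2,r4:12

STATUS = VALUE 18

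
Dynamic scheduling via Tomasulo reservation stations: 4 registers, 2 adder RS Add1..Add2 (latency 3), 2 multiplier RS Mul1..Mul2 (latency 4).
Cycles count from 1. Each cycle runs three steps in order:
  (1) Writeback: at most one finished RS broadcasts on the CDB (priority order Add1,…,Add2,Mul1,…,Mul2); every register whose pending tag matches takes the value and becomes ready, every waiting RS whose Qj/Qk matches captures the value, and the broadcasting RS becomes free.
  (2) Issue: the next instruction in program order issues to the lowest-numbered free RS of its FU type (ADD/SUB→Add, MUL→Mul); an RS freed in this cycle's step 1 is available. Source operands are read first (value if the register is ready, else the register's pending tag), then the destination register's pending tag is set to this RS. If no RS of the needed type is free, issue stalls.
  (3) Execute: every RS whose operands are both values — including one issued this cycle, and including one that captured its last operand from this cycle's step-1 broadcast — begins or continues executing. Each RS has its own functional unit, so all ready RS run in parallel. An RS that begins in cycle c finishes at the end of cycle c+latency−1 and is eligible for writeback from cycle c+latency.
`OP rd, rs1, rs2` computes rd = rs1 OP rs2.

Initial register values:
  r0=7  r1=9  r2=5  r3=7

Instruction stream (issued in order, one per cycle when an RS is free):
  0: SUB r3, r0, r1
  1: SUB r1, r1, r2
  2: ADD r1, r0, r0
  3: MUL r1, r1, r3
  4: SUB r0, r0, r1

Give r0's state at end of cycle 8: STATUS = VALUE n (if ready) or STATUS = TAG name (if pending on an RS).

cycle 1: issue SUB r3<-Add1 // r0:7,r1:9,r2:5,r3:Add1
cycle 2: issue SUB r1<-Add2 // r0:7,r1:Add2,r2:5,r3:Add1
cycle 3: stall // r0:7,r1:Add2,r2:5,r3:Add1
cycle 4: CDB Add1=-2; issue ADD r1<-Add1 // r0:7,r1:Add1,r2:5,r3:-2
cycle 5: CDB Add2=4; issue MUL r1<-Mul1 // r0:7,r1:Mul1,r2:5,r3:-2
cycle 6: issue SUB r0<-Add2 // r0:Add2,r1:Mul1,r2:5,r3:-2
cycle 7: CDB Add1=14 // r0:Add2,r1:Mul1,r2:5,r3:-2
cycle 8: - // r0:Add2,r1:Mul1,r2:5,r3:-2

STATUS = TAG Add2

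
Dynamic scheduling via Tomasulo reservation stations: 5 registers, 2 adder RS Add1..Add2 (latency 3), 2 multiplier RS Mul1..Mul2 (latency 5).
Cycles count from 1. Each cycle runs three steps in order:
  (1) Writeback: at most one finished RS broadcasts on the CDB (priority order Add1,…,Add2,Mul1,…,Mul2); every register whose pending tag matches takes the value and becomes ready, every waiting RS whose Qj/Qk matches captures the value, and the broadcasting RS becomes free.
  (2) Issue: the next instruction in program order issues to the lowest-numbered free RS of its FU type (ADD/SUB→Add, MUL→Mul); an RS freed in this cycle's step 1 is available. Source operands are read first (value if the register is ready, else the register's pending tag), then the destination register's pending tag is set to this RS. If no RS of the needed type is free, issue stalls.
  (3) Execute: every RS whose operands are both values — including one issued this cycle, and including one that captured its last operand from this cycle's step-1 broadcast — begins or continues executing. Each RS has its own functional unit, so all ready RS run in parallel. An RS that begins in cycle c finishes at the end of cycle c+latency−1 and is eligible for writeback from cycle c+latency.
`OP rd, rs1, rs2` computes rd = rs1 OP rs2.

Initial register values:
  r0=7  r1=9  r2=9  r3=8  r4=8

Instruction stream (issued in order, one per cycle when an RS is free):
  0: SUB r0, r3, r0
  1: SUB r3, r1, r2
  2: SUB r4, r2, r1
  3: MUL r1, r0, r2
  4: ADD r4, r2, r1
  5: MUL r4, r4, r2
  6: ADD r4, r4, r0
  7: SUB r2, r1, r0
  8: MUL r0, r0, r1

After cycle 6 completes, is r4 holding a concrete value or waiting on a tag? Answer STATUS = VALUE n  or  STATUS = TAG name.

STATUS = TAG Add2

cycle 1: issue SUB r0<-Add1 // r0:Add1,r1:9,r2:9,r3:8,r4:8
cycle 2: issue SUB r3<-Add2 // r0:Add1,r1:9,r2:9,r3:Add2,r4:8
cycle 3: stall // r0:Add1,r1:9,r2:9,r3:Add2,r4:8
cycle 4: CDB Add1=1; issue SUB r4<-Add1 // r0:1,r1:9,r2:9,r3:Add2,r4:Add1
cycle 5: CDB Add2=0; issue MUL r1<-Mul1 // r0:1,r1:Mul1,r2:9,r3:0,r4:Add1
cycle 6: issue ADD r4<-Add2 // r0:1,r1:Mul1,r2:9,r3:0,r4:Add2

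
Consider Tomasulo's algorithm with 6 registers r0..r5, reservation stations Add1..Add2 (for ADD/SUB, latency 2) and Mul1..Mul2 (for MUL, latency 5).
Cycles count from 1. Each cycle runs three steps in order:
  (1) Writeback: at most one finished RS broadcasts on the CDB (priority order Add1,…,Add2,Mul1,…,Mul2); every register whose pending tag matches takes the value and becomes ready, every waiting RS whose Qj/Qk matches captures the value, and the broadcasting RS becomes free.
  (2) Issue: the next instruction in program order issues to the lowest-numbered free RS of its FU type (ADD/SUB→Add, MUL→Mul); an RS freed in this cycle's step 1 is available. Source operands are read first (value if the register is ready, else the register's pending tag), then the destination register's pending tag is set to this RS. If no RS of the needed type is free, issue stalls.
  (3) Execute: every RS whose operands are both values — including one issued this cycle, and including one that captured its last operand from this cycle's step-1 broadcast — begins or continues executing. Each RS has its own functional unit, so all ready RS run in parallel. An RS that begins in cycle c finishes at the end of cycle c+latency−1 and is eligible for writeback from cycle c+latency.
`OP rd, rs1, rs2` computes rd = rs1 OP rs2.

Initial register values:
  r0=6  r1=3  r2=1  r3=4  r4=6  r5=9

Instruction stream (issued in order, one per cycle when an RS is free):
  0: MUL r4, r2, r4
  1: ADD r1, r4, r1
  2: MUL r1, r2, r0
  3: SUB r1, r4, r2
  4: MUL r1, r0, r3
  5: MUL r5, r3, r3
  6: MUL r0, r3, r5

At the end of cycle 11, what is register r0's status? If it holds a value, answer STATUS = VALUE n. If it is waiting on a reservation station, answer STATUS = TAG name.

STATUS = TAG Mul1

  c1: issue MUL r4<-Mul1  regs: r0:6,r1:3,r2:1,r3:4,r4:Mul1,r5:9
  c2: issue ADD r1<-Add1  regs: r0:6,r1:Add1,r2:1,r3:4,r4:Mul1,r5:9
  c3: issue MUL r1<-Mul2  regs: r0:6,r1:Mul2,r2:1,r3:4,r4:Mul1,r5:9
  c4: issue SUB r1<-Add2  regs: r0:6,r1:Add2,r2:1,r3:4,r4:Mul1,r5:9
  c5: stall  regs: r0:6,r1:Add2,r2:1,r3:4,r4:Mul1,r5:9
  c6: CDB Mul1=6; issue MUL r1<-Mul1  regs: r0:6,r1:Mul1,r2:1,r3:4,r4:6,r5:9
  c7: stall  regs: r0:6,r1:Mul1,r2:1,r3:4,r4:6,r5:9
  c8: CDB Add1=9; stall  regs: r0:6,r1:Mul1,r2:1,r3:4,r4:6,r5:9
  c9: CDB Add2=5; stall  regs: r0:6,r1:Mul1,r2:1,r3:4,r4:6,r5:9
  c10: CDB Mul2=6; issue MUL r5<-Mul2  regs: r0:6,r1:Mul1,r2:1,r3:4,r4:6,r5:Mul2
  c11: CDB Mul1=24; issue MUL r0<-Mul1  regs: r0:Mul1,r1:24,r2:1,r3:4,r4:6,r5:Mul2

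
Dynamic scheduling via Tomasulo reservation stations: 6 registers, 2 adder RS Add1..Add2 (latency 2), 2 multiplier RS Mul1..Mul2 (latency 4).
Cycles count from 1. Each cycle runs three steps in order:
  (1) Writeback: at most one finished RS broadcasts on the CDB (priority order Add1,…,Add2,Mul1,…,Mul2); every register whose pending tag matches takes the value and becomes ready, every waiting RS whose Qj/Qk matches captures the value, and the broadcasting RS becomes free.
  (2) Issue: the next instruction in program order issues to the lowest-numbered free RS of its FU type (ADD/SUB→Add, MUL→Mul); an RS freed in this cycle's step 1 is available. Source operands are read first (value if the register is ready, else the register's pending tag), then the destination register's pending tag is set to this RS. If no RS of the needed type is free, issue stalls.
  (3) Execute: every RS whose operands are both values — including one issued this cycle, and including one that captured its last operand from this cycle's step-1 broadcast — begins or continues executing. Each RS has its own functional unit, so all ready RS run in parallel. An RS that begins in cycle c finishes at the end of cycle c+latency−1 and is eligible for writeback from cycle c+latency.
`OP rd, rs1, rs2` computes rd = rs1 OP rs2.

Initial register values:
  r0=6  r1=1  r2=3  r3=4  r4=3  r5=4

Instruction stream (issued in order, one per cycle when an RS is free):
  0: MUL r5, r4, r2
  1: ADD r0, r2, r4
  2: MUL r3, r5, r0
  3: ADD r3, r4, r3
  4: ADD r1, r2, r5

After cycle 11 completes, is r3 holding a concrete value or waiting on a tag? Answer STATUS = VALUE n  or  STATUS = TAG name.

STATUS = VALUE 57

c1: issue MUL r5<-Mul1 | r0:6,r1:1,r2:3,r3:4,r4:3,r5:Mul1
c2: issue ADD r0<-Add1 | r0:Add1,r1:1,r2:3,r3:4,r4:3,r5:Mul1
c3: issue MUL r3<-Mul2 | r0:Add1,r1:1,r2:3,r3:Mul2,r4:3,r5:Mul1
c4: CDB Add1=6; issue ADD r3<-Add1 | r0:6,r1:1,r2:3,r3:Add1,r4:3,r5:Mul1
c5: CDB Mul1=9; issue ADD r1<-Add2 | r0:6,r1:Add2,r2:3,r3:Add1,r4:3,r5:9
c6: - | r0:6,r1:Add2,r2:3,r3:Add1,r4:3,r5:9
c7: CDB Add2=12 | r0:6,r1:12,r2:3,r3:Add1,r4:3,r5:9
c8: - | r0:6,r1:12,r2:3,r3:Add1,r4:3,r5:9
c9: CDB Mul2=54 | r0:6,r1:12,r2:3,r3:Add1,r4:3,r5:9
c10: - | r0:6,r1:12,r2:3,r3:Add1,r4:3,r5:9
c11: CDB Add1=57 | r0:6,r1:12,r2:3,r3:57,r4:3,r5:9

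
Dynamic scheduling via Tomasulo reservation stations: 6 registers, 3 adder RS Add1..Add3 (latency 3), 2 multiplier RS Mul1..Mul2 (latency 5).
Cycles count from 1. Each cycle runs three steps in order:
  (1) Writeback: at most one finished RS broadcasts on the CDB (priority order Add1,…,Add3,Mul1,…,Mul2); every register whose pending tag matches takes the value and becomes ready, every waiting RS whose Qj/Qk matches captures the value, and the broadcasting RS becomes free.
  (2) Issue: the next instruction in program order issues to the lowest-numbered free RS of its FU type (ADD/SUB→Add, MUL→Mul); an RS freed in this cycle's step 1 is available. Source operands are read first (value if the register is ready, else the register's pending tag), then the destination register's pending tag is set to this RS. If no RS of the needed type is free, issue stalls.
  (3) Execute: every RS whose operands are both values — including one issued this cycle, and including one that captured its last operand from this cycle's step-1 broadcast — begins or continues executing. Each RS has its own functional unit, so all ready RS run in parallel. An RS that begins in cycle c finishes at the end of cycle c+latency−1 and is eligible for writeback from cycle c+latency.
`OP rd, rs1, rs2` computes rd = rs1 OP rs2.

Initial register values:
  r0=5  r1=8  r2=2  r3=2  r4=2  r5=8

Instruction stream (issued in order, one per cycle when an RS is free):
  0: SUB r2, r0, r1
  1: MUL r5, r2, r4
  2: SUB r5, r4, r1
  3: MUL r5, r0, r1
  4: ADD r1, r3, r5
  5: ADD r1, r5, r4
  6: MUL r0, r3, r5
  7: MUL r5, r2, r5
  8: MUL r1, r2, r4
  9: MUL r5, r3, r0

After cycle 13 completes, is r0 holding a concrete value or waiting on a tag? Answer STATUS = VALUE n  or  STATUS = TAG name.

c1: issue SUB r2<-Add1 | r0:5,r1:8,r2:Add1,r3:2,r4:2,r5:8
c2: issue MUL r5<-Mul1 | r0:5,r1:8,r2:Add1,r3:2,r4:2,r5:Mul1
c3: issue SUB r5<-Add2 | r0:5,r1:8,r2:Add1,r3:2,r4:2,r5:Add2
c4: CDB Add1=-3; issue MUL r5<-Mul2 | r0:5,r1:8,r2:-3,r3:2,r4:2,r5:Mul2
c5: issue ADD r1<-Add1 | r0:5,r1:Add1,r2:-3,r3:2,r4:2,r5:Mul2
c6: CDB Add2=-6; issue ADD r1<-Add2 | r0:5,r1:Add2,r2:-3,r3:2,r4:2,r5:Mul2
c7: stall | r0:5,r1:Add2,r2:-3,r3:2,r4:2,r5:Mul2
c8: stall | r0:5,r1:Add2,r2:-3,r3:2,r4:2,r5:Mul2
c9: CDB Mul1=-6; issue MUL r0<-Mul1 | r0:Mul1,r1:Add2,r2:-3,r3:2,r4:2,r5:Mul2
c10: CDB Mul2=40; issue MUL r5<-Mul2 | r0:Mul1,r1:Add2,r2:-3,r3:2,r4:2,r5:Mul2
c11: stall | r0:Mul1,r1:Add2,r2:-3,r3:2,r4:2,r5:Mul2
c12: stall | r0:Mul1,r1:Add2,r2:-3,r3:2,r4:2,r5:Mul2
c13: CDB Add1=42; stall | r0:Mul1,r1:Add2,r2:-3,r3:2,r4:2,r5:Mul2

STATUS = TAG Mul1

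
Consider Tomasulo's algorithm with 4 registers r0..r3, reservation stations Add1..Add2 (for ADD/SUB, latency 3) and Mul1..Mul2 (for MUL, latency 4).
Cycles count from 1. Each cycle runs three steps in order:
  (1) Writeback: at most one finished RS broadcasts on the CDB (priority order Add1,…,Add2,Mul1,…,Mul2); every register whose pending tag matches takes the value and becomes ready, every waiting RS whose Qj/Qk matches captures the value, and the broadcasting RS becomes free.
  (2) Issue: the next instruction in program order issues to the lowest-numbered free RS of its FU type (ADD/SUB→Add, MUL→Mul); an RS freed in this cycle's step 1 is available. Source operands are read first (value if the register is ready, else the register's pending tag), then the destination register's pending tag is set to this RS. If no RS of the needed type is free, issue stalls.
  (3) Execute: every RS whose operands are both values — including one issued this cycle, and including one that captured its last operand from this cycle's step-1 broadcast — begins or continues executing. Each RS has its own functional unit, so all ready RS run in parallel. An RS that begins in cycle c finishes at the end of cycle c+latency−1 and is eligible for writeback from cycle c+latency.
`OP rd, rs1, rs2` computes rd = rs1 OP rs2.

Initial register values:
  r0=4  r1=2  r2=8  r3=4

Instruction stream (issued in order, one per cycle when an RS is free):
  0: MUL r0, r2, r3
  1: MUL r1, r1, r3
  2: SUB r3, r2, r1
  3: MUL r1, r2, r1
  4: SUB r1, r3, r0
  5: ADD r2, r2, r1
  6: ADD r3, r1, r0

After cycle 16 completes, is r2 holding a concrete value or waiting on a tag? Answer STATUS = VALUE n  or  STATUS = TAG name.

STATUS = VALUE -24

  c1: issue MUL r0<-Mul1  regs: r0:Mul1,r1:2,r2:8,r3:4
  c2: issue MUL r1<-Mul2  regs: r0:Mul1,r1:Mul2,r2:8,r3:4
  c3: issue SUB r3<-Add1  regs: r0:Mul1,r1:Mul2,r2:8,r3:Add1
  c4: stall  regs: r0:Mul1,r1:Mul2,r2:8,r3:Add1
  c5: CDB Mul1=32; issue MUL r1<-Mul1  regs: r0:32,r1:Mul1,r2:8,r3:Add1
  c6: CDB Mul2=8; issue SUB r1<-Add2  regs: r0:32,r1:Add2,r2:8,r3:Add1
  c7: stall  regs: r0:32,r1:Add2,r2:8,r3:Add1
  c8: stall  regs: r0:32,r1:Add2,r2:8,r3:Add1
  c9: CDB Add1=0; issue ADD r2<-Add1  regs: r0:32,r1:Add2,r2:Add1,r3:0
  c10: CDB Mul1=64; stall  regs: r0:32,r1:Add2,r2:Add1,r3:0
  c11: stall  regs: r0:32,r1:Add2,r2:Add1,r3:0
  c12: CDB Add2=-32; issue ADD r3<-Add2  regs: r0:32,r1:-32,r2:Add1,r3:Add2
  c13: -  regs: r0:32,r1:-32,r2:Add1,r3:Add2
  c14: -  regs: r0:32,r1:-32,r2:Add1,r3:Add2
  c15: CDB Add1=-24  regs: r0:32,r1:-32,r2:-24,r3:Add2
  c16: CDB Add2=0  regs: r0:32,r1:-32,r2:-24,r3:0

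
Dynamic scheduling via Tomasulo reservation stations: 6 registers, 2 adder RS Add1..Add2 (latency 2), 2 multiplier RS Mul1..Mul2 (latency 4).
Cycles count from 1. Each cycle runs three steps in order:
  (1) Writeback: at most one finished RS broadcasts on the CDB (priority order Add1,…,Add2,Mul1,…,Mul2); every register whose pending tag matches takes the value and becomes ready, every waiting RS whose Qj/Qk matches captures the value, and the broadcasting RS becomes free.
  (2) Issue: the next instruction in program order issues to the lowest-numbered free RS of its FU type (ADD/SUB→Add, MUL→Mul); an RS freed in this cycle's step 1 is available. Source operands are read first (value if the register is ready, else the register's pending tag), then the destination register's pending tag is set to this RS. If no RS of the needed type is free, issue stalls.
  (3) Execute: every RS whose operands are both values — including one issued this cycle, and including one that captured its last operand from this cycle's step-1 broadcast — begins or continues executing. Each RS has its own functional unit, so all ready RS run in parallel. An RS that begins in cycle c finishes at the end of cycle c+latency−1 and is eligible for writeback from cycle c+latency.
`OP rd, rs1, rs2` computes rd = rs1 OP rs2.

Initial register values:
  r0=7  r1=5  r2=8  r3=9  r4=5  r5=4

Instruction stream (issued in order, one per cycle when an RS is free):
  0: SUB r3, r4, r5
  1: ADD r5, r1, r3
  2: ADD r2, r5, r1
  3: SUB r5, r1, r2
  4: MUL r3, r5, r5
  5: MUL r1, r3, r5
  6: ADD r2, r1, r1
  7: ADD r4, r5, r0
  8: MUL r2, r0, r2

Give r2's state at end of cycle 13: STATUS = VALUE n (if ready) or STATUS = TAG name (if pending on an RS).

c1: issue SUB r3<-Add1 | r0:7,r1:5,r2:8,r3:Add1,r4:5,r5:4
c2: issue ADD r5<-Add2 | r0:7,r1:5,r2:8,r3:Add1,r4:5,r5:Add2
c3: CDB Add1=1; issue ADD r2<-Add1 | r0:7,r1:5,r2:Add1,r3:1,r4:5,r5:Add2
c4: stall | r0:7,r1:5,r2:Add1,r3:1,r4:5,r5:Add2
c5: CDB Add2=6; issue SUB r5<-Add2 | r0:7,r1:5,r2:Add1,r3:1,r4:5,r5:Add2
c6: issue MUL r3<-Mul1 | r0:7,r1:5,r2:Add1,r3:Mul1,r4:5,r5:Add2
c7: CDB Add1=11; issue MUL r1<-Mul2 | r0:7,r1:Mul2,r2:11,r3:Mul1,r4:5,r5:Add2
c8: issue ADD r2<-Add1 | r0:7,r1:Mul2,r2:Add1,r3:Mul1,r4:5,r5:Add2
c9: CDB Add2=-6; issue ADD r4<-Add2 | r0:7,r1:Mul2,r2:Add1,r3:Mul1,r4:Add2,r5:-6
c10: stall | r0:7,r1:Mul2,r2:Add1,r3:Mul1,r4:Add2,r5:-6
c11: CDB Add2=1; stall | r0:7,r1:Mul2,r2:Add1,r3:Mul1,r4:1,r5:-6
c12: stall | r0:7,r1:Mul2,r2:Add1,r3:Mul1,r4:1,r5:-6
c13: CDB Mul1=36; issue MUL r2<-Mul1 | r0:7,r1:Mul2,r2:Mul1,r3:36,r4:1,r5:-6

STATUS = TAG Mul1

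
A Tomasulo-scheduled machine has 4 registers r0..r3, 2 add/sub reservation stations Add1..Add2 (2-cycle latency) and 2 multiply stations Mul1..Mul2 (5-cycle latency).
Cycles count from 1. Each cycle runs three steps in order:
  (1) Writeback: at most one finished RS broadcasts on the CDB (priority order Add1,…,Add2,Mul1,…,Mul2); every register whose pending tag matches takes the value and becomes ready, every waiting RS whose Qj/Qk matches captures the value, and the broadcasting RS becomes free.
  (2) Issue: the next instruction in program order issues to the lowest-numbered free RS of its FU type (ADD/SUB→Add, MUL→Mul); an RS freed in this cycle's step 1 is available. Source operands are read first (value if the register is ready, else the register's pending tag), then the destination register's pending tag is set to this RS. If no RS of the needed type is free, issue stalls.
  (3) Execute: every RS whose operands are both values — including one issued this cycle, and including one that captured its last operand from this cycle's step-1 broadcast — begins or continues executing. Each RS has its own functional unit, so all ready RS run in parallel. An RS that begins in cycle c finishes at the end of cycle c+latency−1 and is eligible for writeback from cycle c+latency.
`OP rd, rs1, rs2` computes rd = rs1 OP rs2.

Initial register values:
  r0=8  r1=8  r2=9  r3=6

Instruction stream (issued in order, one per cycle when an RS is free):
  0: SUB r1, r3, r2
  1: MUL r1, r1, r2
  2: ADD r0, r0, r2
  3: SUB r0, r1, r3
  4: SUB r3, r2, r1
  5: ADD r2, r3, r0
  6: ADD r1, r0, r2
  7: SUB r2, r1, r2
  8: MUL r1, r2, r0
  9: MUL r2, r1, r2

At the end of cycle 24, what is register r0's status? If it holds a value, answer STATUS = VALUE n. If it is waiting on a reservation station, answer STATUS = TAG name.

STATUS = VALUE -33

cycle 1: issue SUB r1<-Add1 // r0:8,r1:Add1,r2:9,r3:6
cycle 2: issue MUL r1<-Mul1 // r0:8,r1:Mul1,r2:9,r3:6
cycle 3: CDB Add1=-3; issue ADD r0<-Add1 // r0:Add1,r1:Mul1,r2:9,r3:6
cycle 4: issue SUB r0<-Add2 // r0:Add2,r1:Mul1,r2:9,r3:6
cycle 5: CDB Add1=17; issue SUB r3<-Add1 // r0:Add2,r1:Mul1,r2:9,r3:Add1
cycle 6: stall // r0:Add2,r1:Mul1,r2:9,r3:Add1
cycle 7: stall // r0:Add2,r1:Mul1,r2:9,r3:Add1
cycle 8: CDB Mul1=-27; stall // r0:Add2,r1:-27,r2:9,r3:Add1
cycle 9: stall // r0:Add2,r1:-27,r2:9,r3:Add1
cycle 10: CDB Add1=36; issue ADD r2<-Add1 // r0:Add2,r1:-27,r2:Add1,r3:36
cycle 11: CDB Add2=-33; issue ADD r1<-Add2 // r0:-33,r1:Add2,r2:Add1,r3:36
cycle 12: stall // r0:-33,r1:Add2,r2:Add1,r3:36
cycle 13: CDB Add1=3; issue SUB r2<-Add1 // r0:-33,r1:Add2,r2:Add1,r3:36
cycle 14: issue MUL r1<-Mul1 // r0:-33,r1:Mul1,r2:Add1,r3:36
cycle 15: CDB Add2=-30; issue MUL r2<-Mul2 // r0:-33,r1:Mul1,r2:Mul2,r3:36
cycle 16: - // r0:-33,r1:Mul1,r2:Mul2,r3:36
cycle 17: CDB Add1=-33 // r0:-33,r1:Mul1,r2:Mul2,r3:36
cycle 18: - // r0:-33,r1:Mul1,r2:Mul2,r3:36
cycle 19: - // r0:-33,r1:Mul1,r2:Mul2,r3:36
cycle 20: - // r0:-33,r1:Mul1,r2:Mul2,r3:36
cycle 21: - // r0:-33,r1:Mul1,r2:Mul2,r3:36
cycle 22: CDB Mul1=1089 // r0:-33,r1:1089,r2:Mul2,r3:36
cycle 23: - // r0:-33,r1:1089,r2:Mul2,r3:36
cycle 24: - // r0:-33,r1:1089,r2:Mul2,r3:36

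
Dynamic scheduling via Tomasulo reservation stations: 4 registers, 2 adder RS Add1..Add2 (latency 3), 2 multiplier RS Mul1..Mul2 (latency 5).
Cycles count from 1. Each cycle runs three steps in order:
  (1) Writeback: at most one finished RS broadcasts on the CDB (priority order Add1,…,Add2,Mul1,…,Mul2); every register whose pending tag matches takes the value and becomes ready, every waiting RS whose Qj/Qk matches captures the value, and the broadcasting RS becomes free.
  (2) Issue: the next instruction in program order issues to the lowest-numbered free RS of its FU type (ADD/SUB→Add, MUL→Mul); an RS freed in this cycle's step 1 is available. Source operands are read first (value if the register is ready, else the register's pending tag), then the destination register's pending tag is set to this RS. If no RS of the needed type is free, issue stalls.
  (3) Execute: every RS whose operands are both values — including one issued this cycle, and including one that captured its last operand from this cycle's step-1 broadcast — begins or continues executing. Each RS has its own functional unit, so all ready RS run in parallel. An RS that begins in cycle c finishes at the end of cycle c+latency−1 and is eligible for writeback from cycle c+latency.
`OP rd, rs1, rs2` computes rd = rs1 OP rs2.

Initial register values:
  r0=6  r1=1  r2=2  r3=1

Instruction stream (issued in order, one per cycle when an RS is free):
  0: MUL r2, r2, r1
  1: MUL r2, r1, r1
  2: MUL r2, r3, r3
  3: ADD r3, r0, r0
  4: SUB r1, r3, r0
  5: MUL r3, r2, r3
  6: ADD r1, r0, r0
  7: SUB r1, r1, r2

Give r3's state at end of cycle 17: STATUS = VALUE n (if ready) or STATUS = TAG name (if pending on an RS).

cycle 1: issue MUL r2<-Mul1 // r0:6,r1:1,r2:Mul1,r3:1
cycle 2: issue MUL r2<-Mul2 // r0:6,r1:1,r2:Mul2,r3:1
cycle 3: stall // r0:6,r1:1,r2:Mul2,r3:1
cycle 4: stall // r0:6,r1:1,r2:Mul2,r3:1
cycle 5: stall // r0:6,r1:1,r2:Mul2,r3:1
cycle 6: CDB Mul1=2; issue MUL r2<-Mul1 // r0:6,r1:1,r2:Mul1,r3:1
cycle 7: CDB Mul2=1; issue ADD r3<-Add1 // r0:6,r1:1,r2:Mul1,r3:Add1
cycle 8: issue SUB r1<-Add2 // r0:6,r1:Add2,r2:Mul1,r3:Add1
cycle 9: issue MUL r3<-Mul2 // r0:6,r1:Add2,r2:Mul1,r3:Mul2
cycle 10: CDB Add1=12; issue ADD r1<-Add1 // r0:6,r1:Add1,r2:Mul1,r3:Mul2
cycle 11: CDB Mul1=1; stall // r0:6,r1:Add1,r2:1,r3:Mul2
cycle 12: stall // r0:6,r1:Add1,r2:1,r3:Mul2
cycle 13: CDB Add1=12; issue SUB r1<-Add1 // r0:6,r1:Add1,r2:1,r3:Mul2
cycle 14: CDB Add2=6 // r0:6,r1:Add1,r2:1,r3:Mul2
cycle 15: - // r0:6,r1:Add1,r2:1,r3:Mul2
cycle 16: CDB Add1=11 // r0:6,r1:11,r2:1,r3:Mul2
cycle 17: CDB Mul2=12 // r0:6,r1:11,r2:1,r3:12

STATUS = VALUE 12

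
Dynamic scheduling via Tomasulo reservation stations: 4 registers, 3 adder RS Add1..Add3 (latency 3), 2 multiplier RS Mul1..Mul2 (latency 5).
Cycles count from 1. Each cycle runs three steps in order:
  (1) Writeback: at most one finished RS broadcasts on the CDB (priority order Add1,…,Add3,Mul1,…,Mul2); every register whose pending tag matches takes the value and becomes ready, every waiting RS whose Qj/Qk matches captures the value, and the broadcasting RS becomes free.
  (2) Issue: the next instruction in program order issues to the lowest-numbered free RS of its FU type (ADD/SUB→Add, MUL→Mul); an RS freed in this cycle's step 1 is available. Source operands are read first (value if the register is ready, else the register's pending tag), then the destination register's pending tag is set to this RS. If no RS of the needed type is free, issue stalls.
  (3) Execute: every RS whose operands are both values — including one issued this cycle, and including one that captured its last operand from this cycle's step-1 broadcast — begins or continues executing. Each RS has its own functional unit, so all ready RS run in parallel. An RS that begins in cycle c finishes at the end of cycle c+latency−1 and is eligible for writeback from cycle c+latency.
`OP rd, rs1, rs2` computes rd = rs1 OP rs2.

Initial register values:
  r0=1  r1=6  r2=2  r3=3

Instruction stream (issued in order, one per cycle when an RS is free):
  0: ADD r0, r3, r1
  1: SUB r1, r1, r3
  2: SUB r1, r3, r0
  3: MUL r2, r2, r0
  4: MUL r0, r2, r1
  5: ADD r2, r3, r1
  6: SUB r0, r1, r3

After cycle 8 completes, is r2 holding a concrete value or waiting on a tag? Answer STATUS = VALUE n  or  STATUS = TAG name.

STATUS = TAG Add1

cycle 1: issue ADD r0<-Add1 // r0:Add1,r1:6,r2:2,r3:3
cycle 2: issue SUB r1<-Add2 // r0:Add1,r1:Add2,r2:2,r3:3
cycle 3: issue SUB r1<-Add3 // r0:Add1,r1:Add3,r2:2,r3:3
cycle 4: CDB Add1=9; issue MUL r2<-Mul1 // r0:9,r1:Add3,r2:Mul1,r3:3
cycle 5: CDB Add2=3; issue MUL r0<-Mul2 // r0:Mul2,r1:Add3,r2:Mul1,r3:3
cycle 6: issue ADD r2<-Add1 // r0:Mul2,r1:Add3,r2:Add1,r3:3
cycle 7: CDB Add3=-6; issue SUB r0<-Add2 // r0:Add2,r1:-6,r2:Add1,r3:3
cycle 8: - // r0:Add2,r1:-6,r2:Add1,r3:3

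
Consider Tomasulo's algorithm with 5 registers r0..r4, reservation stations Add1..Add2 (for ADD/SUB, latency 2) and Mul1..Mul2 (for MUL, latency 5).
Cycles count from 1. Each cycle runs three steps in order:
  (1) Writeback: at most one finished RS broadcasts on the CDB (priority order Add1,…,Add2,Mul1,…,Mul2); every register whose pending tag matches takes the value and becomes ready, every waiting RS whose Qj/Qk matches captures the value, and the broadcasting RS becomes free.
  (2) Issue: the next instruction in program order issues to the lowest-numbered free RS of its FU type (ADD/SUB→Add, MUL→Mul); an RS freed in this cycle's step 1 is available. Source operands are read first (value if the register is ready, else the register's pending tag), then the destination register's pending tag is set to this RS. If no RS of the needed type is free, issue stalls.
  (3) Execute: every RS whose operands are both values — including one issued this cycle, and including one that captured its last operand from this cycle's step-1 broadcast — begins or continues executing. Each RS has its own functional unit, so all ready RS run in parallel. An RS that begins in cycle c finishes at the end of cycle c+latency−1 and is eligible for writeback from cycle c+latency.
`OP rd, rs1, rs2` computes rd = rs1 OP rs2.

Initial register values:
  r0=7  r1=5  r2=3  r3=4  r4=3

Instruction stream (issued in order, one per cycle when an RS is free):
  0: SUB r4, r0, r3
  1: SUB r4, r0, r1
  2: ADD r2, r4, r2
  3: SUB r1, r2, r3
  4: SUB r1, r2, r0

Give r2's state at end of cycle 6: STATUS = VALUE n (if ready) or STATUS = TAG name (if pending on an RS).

STATUS = VALUE 5

c1: issue SUB r4<-Add1 | r0:7,r1:5,r2:3,r3:4,r4:Add1
c2: issue SUB r4<-Add2 | r0:7,r1:5,r2:3,r3:4,r4:Add2
c3: CDB Add1=3; issue ADD r2<-Add1 | r0:7,r1:5,r2:Add1,r3:4,r4:Add2
c4: CDB Add2=2; issue SUB r1<-Add2 | r0:7,r1:Add2,r2:Add1,r3:4,r4:2
c5: stall | r0:7,r1:Add2,r2:Add1,r3:4,r4:2
c6: CDB Add1=5; issue SUB r1<-Add1 | r0:7,r1:Add1,r2:5,r3:4,r4:2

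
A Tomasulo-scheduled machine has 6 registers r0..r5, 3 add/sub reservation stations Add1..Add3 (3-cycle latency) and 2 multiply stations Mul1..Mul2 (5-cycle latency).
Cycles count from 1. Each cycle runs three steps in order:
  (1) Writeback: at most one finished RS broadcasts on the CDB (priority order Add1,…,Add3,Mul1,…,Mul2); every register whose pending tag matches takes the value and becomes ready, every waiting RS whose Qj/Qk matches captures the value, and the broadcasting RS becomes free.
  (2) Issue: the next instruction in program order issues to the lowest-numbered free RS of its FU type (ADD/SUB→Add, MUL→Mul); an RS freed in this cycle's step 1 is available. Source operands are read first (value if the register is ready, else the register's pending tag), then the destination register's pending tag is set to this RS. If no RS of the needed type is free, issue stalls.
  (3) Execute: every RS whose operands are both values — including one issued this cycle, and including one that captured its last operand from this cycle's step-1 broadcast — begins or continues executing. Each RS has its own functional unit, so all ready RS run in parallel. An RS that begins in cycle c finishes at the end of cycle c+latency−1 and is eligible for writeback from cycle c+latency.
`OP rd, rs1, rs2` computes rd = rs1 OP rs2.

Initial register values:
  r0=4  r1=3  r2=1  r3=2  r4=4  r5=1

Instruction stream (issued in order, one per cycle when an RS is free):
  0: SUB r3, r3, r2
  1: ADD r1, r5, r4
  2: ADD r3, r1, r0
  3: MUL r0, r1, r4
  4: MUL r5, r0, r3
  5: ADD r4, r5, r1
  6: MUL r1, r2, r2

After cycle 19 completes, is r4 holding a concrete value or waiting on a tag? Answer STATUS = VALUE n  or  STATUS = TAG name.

cycle 1: issue SUB r3<-Add1 // r0:4,r1:3,r2:1,r3:Add1,r4:4,r5:1
cycle 2: issue ADD r1<-Add2 // r0:4,r1:Add2,r2:1,r3:Add1,r4:4,r5:1
cycle 3: issue ADD r3<-Add3 // r0:4,r1:Add2,r2:1,r3:Add3,r4:4,r5:1
cycle 4: CDB Add1=1; issue MUL r0<-Mul1 // r0:Mul1,r1:Add2,r2:1,r3:Add3,r4:4,r5:1
cycle 5: CDB Add2=5; issue MUL r5<-Mul2 // r0:Mul1,r1:5,r2:1,r3:Add3,r4:4,r5:Mul2
cycle 6: issue ADD r4<-Add1 // r0:Mul1,r1:5,r2:1,r3:Add3,r4:Add1,r5:Mul2
cycle 7: stall // r0:Mul1,r1:5,r2:1,r3:Add3,r4:Add1,r5:Mul2
cycle 8: CDB Add3=9; stall // r0:Mul1,r1:5,r2:1,r3:9,r4:Add1,r5:Mul2
cycle 9: stall // r0:Mul1,r1:5,r2:1,r3:9,r4:Add1,r5:Mul2
cycle 10: CDB Mul1=20; issue MUL r1<-Mul1 // r0:20,r1:Mul1,r2:1,r3:9,r4:Add1,r5:Mul2
cycle 11: - // r0:20,r1:Mul1,r2:1,r3:9,r4:Add1,r5:Mul2
cycle 12: - // r0:20,r1:Mul1,r2:1,r3:9,r4:Add1,r5:Mul2
cycle 13: - // r0:20,r1:Mul1,r2:1,r3:9,r4:Add1,r5:Mul2
cycle 14: - // r0:20,r1:Mul1,r2:1,r3:9,r4:Add1,r5:Mul2
cycle 15: CDB Mul1=1 // r0:20,r1:1,r2:1,r3:9,r4:Add1,r5:Mul2
cycle 16: CDB Mul2=180 // r0:20,r1:1,r2:1,r3:9,r4:Add1,r5:180
cycle 17: - // r0:20,r1:1,r2:1,r3:9,r4:Add1,r5:180
cycle 18: - // r0:20,r1:1,r2:1,r3:9,r4:Add1,r5:180
cycle 19: CDB Add1=185 // r0:20,r1:1,r2:1,r3:9,r4:185,r5:180

STATUS = VALUE 185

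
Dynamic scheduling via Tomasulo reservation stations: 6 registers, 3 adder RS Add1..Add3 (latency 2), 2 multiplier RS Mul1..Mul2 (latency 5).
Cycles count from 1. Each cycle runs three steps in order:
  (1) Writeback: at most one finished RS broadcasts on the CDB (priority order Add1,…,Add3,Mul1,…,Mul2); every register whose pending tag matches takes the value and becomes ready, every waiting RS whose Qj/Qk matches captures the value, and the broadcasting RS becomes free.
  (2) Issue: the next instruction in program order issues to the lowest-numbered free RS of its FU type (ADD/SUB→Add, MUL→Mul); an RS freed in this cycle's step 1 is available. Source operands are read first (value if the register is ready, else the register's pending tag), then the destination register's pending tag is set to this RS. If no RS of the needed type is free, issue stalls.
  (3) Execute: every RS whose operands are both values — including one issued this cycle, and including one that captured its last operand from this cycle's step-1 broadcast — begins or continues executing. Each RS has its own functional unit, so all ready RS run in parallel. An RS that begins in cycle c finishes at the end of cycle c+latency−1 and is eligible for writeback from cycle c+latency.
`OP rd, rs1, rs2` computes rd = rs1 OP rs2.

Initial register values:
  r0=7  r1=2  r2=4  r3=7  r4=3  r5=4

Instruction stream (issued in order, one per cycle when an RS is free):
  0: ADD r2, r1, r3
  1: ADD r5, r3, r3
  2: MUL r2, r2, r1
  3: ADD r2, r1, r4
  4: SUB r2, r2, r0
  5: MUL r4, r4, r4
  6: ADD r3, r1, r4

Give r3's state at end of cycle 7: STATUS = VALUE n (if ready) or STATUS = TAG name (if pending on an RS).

STATUS = TAG Add1

c1: issue ADD r2<-Add1 | r0:7,r1:2,r2:Add1,r3:7,r4:3,r5:4
c2: issue ADD r5<-Add2 | r0:7,r1:2,r2:Add1,r3:7,r4:3,r5:Add2
c3: CDB Add1=9; issue MUL r2<-Mul1 | r0:7,r1:2,r2:Mul1,r3:7,r4:3,r5:Add2
c4: CDB Add2=14; issue ADD r2<-Add1 | r0:7,r1:2,r2:Add1,r3:7,r4:3,r5:14
c5: issue SUB r2<-Add2 | r0:7,r1:2,r2:Add2,r3:7,r4:3,r5:14
c6: CDB Add1=5; issue MUL r4<-Mul2 | r0:7,r1:2,r2:Add2,r3:7,r4:Mul2,r5:14
c7: issue ADD r3<-Add1 | r0:7,r1:2,r2:Add2,r3:Add1,r4:Mul2,r5:14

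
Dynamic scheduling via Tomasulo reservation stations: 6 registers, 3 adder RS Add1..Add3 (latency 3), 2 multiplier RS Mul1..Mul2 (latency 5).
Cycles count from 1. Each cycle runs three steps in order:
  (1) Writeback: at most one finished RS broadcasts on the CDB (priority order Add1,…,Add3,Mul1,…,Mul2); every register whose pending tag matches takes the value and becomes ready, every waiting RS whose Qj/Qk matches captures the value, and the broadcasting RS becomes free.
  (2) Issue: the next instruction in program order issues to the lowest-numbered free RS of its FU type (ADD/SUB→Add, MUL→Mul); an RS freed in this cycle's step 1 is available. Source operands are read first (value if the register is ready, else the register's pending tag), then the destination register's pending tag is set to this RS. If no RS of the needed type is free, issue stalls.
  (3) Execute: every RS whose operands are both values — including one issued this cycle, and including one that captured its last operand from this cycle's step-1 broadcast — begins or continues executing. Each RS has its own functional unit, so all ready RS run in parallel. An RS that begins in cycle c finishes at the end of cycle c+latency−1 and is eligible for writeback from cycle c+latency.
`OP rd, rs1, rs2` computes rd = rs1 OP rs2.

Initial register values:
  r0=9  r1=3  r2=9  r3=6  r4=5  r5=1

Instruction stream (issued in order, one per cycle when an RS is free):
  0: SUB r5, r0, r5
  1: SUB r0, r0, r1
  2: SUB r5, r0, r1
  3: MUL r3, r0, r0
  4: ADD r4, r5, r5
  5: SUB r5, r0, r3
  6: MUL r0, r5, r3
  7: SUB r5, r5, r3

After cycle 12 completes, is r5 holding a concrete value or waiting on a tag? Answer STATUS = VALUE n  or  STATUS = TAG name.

STATUS = TAG Add3

c1: issue SUB r5<-Add1 | r0:9,r1:3,r2:9,r3:6,r4:5,r5:Add1
c2: issue SUB r0<-Add2 | r0:Add2,r1:3,r2:9,r3:6,r4:5,r5:Add1
c3: issue SUB r5<-Add3 | r0:Add2,r1:3,r2:9,r3:6,r4:5,r5:Add3
c4: CDB Add1=8; issue MUL r3<-Mul1 | r0:Add2,r1:3,r2:9,r3:Mul1,r4:5,r5:Add3
c5: CDB Add2=6; issue ADD r4<-Add1 | r0:6,r1:3,r2:9,r3:Mul1,r4:Add1,r5:Add3
c6: issue SUB r5<-Add2 | r0:6,r1:3,r2:9,r3:Mul1,r4:Add1,r5:Add2
c7: issue MUL r0<-Mul2 | r0:Mul2,r1:3,r2:9,r3:Mul1,r4:Add1,r5:Add2
c8: CDB Add3=3; issue SUB r5<-Add3 | r0:Mul2,r1:3,r2:9,r3:Mul1,r4:Add1,r5:Add3
c9: - | r0:Mul2,r1:3,r2:9,r3:Mul1,r4:Add1,r5:Add3
c10: CDB Mul1=36 | r0:Mul2,r1:3,r2:9,r3:36,r4:Add1,r5:Add3
c11: CDB Add1=6 | r0:Mul2,r1:3,r2:9,r3:36,r4:6,r5:Add3
c12: - | r0:Mul2,r1:3,r2:9,r3:36,r4:6,r5:Add3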